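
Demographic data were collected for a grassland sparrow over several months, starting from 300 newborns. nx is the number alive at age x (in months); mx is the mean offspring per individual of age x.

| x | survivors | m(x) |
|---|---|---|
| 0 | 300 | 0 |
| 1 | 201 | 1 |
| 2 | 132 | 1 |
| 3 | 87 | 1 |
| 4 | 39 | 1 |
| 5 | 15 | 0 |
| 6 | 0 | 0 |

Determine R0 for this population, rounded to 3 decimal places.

1.530

lx = nx/n0 = nx/300: 1, 0.67, 0.44, 0.29, 0.13, 0.05, 0
lx·mx by age: 0, 0.67, 0.44, 0.29, 0.13, 0, 0
R0 = Σ lx·mx = 1.53 → 1.530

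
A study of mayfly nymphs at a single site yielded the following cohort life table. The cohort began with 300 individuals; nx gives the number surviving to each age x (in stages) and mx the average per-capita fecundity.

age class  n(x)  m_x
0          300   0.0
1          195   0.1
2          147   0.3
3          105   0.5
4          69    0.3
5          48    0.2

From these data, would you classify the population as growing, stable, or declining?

lx = nx/n0 = nx/300: 1, 0.65, 0.49, 0.35, 0.23, 0.16
R0 = Σ lx·mx = 0 + 0.065 + 0.147 + 0.175 + 0.069 + 0.032 = 0.488
R0 < 1, so the population is declining.

declining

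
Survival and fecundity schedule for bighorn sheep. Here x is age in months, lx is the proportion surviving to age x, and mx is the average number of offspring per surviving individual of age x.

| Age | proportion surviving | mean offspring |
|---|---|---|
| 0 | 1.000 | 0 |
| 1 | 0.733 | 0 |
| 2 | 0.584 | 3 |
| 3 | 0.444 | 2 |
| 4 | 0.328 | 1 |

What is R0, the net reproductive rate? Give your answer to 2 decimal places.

lx·mx by age: 0, 0, 1.752, 0.888, 0.328
R0 = Σ lx·mx = 2.968 → 2.97

2.97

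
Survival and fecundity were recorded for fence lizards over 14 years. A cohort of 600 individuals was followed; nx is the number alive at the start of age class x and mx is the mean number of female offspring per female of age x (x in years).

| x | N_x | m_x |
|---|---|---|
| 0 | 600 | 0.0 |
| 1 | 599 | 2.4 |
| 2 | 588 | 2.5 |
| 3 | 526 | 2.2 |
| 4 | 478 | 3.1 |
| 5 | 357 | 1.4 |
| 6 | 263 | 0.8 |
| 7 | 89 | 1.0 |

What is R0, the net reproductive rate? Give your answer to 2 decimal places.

10.58

lx = nx/n0 = nx/600: 1, 0.99833…, 0.98, 0.87667…, 0.79667…, 0.595, 0.43833…, 0.14833…
lx·mx by age: 0, 2.396…, 2.45, 1.928667…, 2.469667…, 0.833, 0.350667…, 0.148333…
R0 = Σ lx·mx = 10.576333… → 10.58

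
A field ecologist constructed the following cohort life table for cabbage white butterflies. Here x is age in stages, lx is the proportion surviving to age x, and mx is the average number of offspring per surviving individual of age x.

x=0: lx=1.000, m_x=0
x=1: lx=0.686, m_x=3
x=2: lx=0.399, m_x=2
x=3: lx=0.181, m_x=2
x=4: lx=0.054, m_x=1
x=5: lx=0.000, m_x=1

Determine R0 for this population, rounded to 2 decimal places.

3.27

lx·mx by age: 0, 2.058, 0.798, 0.362, 0.054, 0
R0 = Σ lx·mx = 3.272 → 3.27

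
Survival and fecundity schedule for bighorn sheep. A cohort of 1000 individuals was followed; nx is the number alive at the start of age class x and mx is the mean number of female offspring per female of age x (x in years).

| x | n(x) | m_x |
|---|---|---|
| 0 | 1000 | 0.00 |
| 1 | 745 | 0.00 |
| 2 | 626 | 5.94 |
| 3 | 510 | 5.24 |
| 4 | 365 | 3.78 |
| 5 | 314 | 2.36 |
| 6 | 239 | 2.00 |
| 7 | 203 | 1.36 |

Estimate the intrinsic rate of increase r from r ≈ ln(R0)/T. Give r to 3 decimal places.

lx = nx/n0 = nx/1000: 1, 0.745, 0.626, 0.51, 0.365, 0.314, 0.239, 0.203
R0 = Σ lx·mx = 0 + 0 + 3.71844 + 2.6724 + 1.3797 + 0.74104 + 0.478 + 0.27608 = 9.26566
Σ x·lx·mx = 29.47864; T = 29.47864/9.26566 = 3.18149…
r ≈ ln(R0)/T = ln(9.26566)/3.18149… = 0.69977… → 0.700

0.700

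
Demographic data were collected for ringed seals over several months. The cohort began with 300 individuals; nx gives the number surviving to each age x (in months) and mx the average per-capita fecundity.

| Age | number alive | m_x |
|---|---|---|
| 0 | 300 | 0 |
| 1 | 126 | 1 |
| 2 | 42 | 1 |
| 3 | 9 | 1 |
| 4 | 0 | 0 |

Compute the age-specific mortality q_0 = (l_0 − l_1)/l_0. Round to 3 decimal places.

0.580

lx = nx/n0 = nx/300: 1, 0.42, 0.14, 0.03, 0
q_0 = (l_0 − l_1) / l_0 = (1 − 0.42) / 1
     = 0.58 / 1 = 0.58 → 0.580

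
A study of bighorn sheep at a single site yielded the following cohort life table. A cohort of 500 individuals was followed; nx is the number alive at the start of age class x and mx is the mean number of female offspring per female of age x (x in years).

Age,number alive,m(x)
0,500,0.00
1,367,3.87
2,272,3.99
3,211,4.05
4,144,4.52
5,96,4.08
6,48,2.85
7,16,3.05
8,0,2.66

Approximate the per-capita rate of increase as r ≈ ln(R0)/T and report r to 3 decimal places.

0.856

lx = nx/n0 = nx/500: 1, 0.734, 0.544, 0.422, 0.288, 0.192, 0.096, 0.032, 0
R0 = Σ lx·mx = 0 + 2.84058 + 2.17056 + 1.7091 + 1.30176 + 0.78336 + 0.2736 + 0.0976 + 0 = 9.17656
Σ x·lx·mx = 23.75764; T = 23.75764/9.17656 = 2.58895…
r ≈ ln(R0)/T = ln(9.17656)/2.58895… = 0.8562… → 0.856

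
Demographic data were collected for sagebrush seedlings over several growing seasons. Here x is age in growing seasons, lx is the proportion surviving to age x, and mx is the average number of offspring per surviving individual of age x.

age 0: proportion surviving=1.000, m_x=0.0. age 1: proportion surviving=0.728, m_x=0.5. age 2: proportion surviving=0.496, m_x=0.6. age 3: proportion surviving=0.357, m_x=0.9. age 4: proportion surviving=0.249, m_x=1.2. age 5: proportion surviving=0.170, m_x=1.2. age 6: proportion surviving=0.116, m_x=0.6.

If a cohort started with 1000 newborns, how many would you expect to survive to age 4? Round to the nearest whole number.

249

Expected survivors = N0 · l_4 = 1000 × 0.249 = 249 → 249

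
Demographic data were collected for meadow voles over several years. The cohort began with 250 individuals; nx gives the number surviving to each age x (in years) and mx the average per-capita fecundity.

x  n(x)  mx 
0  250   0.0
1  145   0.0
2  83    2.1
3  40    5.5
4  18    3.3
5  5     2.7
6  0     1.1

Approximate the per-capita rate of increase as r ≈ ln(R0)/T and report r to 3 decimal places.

0.222

lx = nx/n0 = nx/250: 1, 0.58, 0.332, 0.16, 0.072, 0.02, 0
R0 = Σ lx·mx = 0 + 0 + 0.6972 + 0.88 + 0.2376 + 0.054 + 0 = 1.8688
Σ x·lx·mx = 5.2548; T = 5.2548/1.8688 = 2.81186…
r ≈ ln(R0)/T = ln(1.8688)/2.81186… = 0.22238… → 0.222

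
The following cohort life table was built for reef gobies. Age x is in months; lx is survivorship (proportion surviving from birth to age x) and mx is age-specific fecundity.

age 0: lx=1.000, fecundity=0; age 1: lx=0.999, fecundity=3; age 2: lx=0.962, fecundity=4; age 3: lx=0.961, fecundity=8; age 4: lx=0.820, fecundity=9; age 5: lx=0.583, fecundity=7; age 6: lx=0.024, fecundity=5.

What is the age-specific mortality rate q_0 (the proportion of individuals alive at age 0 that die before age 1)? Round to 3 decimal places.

0.001

q_0 = (l_0 − l_1) / l_0 = (1 − 0.999) / 1
     = 0.001 / 1 = 0.001 → 0.001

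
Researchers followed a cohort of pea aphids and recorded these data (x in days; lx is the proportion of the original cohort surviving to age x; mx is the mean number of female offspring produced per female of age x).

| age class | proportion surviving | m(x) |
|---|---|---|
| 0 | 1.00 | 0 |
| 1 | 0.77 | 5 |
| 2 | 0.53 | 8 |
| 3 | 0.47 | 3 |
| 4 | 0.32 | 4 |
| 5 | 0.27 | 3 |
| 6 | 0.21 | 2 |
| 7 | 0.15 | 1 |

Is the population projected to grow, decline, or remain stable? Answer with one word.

growing

R0 = Σ lx·mx = 0 + 3.85 + 4.24 + 1.41 + 1.28 + 0.81 + 0.42 + 0.15 = 12.16
R0 > 1, so the population is growing.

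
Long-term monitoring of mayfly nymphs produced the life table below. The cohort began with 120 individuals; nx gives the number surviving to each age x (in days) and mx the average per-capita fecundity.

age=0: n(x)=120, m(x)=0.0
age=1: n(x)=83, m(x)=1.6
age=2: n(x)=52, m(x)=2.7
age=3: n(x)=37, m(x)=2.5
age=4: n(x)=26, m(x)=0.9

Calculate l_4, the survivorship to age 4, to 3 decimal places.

0.217

l_4 = n_4/n_0 = 26/120 = 0.216667… → 0.217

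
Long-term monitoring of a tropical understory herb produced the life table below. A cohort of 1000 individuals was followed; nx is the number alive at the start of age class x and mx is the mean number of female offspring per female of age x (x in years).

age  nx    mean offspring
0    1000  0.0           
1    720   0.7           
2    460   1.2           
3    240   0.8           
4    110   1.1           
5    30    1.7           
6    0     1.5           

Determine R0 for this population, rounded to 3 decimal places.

lx = nx/n0 = nx/1000: 1, 0.72, 0.46, 0.24, 0.11, 0.03, 0
lx·mx by age: 0, 0.504, 0.552, 0.192, 0.121, 0.051, 0
R0 = Σ lx·mx = 1.42 → 1.420

1.420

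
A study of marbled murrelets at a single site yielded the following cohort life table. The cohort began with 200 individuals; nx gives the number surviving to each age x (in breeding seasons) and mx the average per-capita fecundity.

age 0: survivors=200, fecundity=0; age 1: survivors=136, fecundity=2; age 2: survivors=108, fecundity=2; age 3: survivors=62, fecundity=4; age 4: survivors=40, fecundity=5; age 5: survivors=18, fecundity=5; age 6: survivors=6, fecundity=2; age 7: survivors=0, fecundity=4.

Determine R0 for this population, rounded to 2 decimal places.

5.19

lx = nx/n0 = nx/200: 1, 0.68, 0.54, 0.31, 0.2, 0.09, 0.03, 0
lx·mx by age: 0, 1.36, 1.08, 1.24, 1, 0.45, 0.06, 0
R0 = Σ lx·mx = 5.19 → 5.19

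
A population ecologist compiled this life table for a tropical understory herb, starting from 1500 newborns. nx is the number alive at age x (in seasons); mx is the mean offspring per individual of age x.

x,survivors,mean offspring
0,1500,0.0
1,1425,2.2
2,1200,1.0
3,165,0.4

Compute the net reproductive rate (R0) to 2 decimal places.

lx = nx/n0 = nx/1500: 1, 0.95, 0.8, 0.11
lx·mx by age: 0, 2.09, 0.8, 0.044
R0 = Σ lx·mx = 2.934 → 2.93

2.93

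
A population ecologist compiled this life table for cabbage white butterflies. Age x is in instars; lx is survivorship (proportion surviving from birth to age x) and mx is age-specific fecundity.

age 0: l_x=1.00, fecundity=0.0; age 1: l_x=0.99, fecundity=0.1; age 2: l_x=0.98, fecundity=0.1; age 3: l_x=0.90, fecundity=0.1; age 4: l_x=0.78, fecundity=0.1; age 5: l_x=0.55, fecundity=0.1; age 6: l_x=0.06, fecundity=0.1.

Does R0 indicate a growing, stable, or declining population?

declining

R0 = Σ lx·mx = 0 + 0.099 + 0.098 + 0.09 + 0.078 + 0.055 + 0.006 = 0.426
R0 < 1, so the population is declining.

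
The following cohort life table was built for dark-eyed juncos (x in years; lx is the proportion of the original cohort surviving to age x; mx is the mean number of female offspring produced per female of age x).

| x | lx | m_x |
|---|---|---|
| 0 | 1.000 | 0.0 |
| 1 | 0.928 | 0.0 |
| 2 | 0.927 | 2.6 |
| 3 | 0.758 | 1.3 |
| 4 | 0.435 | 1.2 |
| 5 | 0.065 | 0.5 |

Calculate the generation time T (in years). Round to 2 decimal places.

2.54

lx·mx: 0, 0, 2.4102, 0.9854, 0.522, 0.0325 → R0 = 3.9501
x·lx·mx: 0, 0, 4.8204, 2.9562, 2.088, 0.1625 → Σ = 10.0271
T = 10.0271 / 3.9501 = 2.538442… → 2.54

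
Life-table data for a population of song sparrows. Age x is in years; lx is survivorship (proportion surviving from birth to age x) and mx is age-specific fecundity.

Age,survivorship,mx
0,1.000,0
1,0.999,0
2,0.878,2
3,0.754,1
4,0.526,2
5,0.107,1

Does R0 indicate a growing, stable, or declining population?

growing

R0 = Σ lx·mx = 0 + 0 + 1.756 + 0.754 + 1.052 + 0.107 = 3.669
R0 > 1, so the population is growing.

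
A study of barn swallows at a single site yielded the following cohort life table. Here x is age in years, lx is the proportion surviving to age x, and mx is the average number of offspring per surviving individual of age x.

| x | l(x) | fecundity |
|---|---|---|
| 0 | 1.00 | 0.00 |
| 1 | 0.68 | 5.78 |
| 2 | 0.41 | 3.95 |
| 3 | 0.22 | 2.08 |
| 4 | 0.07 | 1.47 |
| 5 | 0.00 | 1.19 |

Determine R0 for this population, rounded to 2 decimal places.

6.11

lx·mx by age: 0, 3.9304, 1.6195, 0.4576, 0.1029, 0
R0 = Σ lx·mx = 6.1104 → 6.11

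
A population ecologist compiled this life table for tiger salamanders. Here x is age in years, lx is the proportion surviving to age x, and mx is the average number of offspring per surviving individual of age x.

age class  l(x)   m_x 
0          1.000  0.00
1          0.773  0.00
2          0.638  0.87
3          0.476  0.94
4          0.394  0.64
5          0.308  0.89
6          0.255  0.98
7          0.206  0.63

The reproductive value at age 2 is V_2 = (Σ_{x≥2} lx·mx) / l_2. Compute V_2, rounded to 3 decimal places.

2.991

lx·mx for x ≥ 2: 0.55506, 0.44744, 0.25216, 0.27412, 0.2499, 0.12978 → sum = 1.90846
V_2 = 1.90846 / l_2 = 1.90846 / 0.638 = 2.991317… → 2.991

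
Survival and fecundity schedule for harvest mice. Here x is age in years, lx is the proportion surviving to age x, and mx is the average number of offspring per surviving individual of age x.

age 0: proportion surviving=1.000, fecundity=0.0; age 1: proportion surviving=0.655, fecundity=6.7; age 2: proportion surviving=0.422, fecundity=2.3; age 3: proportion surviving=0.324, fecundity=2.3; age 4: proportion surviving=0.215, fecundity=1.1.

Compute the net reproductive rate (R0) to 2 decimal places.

lx·mx by age: 0, 4.3885, 0.9706, 0.7452, 0.2365
R0 = Σ lx·mx = 6.3408 → 6.34

6.34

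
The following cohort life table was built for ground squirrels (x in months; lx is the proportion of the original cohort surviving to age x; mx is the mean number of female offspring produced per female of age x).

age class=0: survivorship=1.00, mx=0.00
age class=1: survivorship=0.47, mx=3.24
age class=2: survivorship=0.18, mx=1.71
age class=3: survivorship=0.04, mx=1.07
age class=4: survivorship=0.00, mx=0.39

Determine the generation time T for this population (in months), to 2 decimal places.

1.21

lx·mx: 0, 1.5228, 0.3078, 0.0428, 0 → R0 = 1.8734
x·lx·mx: 0, 1.5228, 0.6156, 0.1284, 0 → Σ = 2.2668
T = 2.2668 / 1.8734 = 1.209993… → 1.21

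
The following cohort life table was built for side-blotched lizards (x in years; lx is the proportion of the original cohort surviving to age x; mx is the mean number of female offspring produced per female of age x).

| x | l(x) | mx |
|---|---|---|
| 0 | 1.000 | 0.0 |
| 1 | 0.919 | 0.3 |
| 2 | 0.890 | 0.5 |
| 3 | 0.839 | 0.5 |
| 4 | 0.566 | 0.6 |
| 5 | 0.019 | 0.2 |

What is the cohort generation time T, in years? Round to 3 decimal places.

lx·mx: 0, 0.2757, 0.445, 0.4195, 0.3396, 0.0038 → R0 = 1.4836
x·lx·mx: 0, 0.2757, 0.89, 1.2585, 1.3584, 0.019 → Σ = 3.8016
T = 3.8016 / 1.4836 = 2.562416… → 2.562

2.562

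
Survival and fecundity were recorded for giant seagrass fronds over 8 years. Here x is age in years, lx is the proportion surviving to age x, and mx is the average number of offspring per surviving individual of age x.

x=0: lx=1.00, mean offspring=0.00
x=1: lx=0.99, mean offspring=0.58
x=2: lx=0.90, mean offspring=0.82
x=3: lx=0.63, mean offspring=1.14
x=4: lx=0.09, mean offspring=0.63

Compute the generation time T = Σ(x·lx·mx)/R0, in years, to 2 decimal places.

2.12

lx·mx: 0, 0.5742, 0.738, 0.7182, 0.0567 → R0 = 2.0871
x·lx·mx: 0, 0.5742, 1.476, 2.1546, 0.2268 → Σ = 4.4316
T = 4.4316 / 2.0871 = 2.123329… → 2.12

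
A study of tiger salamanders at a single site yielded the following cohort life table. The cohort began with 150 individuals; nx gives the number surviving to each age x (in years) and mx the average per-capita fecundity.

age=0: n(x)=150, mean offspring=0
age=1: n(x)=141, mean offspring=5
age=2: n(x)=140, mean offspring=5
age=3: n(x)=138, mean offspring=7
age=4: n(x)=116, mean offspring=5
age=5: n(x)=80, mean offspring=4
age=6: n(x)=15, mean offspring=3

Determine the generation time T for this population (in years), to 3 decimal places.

2.772

lx = nx/n0 = nx/150: 1, 0.94, 0.93333…, 0.92, 0.77333…, 0.53333…, 0.1
lx·mx: 0, 4.7, 4.666667…, 6.44, 3.866667…, 2.133333…, 0.3 → R0 = 22.106667…
x·lx·mx: 0, 4.7, 9.333333…, 19.32, 15.466667…, 10.666667…, 1.8 → Σ = 61.286667…
T = 61.286667… / 22.106667… = 2.772316… → 2.772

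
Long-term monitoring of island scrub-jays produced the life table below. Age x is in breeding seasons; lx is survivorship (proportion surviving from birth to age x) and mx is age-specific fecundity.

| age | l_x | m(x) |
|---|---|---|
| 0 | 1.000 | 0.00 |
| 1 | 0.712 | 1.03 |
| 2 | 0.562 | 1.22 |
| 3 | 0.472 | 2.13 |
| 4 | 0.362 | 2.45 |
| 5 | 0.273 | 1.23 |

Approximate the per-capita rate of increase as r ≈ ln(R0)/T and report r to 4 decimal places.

R0 = Σ lx·mx = 0 + 0.73336 + 0.68564 + 1.00536 + 0.8869 + 0.33579 = 3.64705
Σ x·lx·mx = 10.34727; T = 10.34727/3.64705 = 2.83716…
r ≈ ln(R0)/T = ln(3.64705)/2.83716… = 0.456061… → 0.4561

0.4561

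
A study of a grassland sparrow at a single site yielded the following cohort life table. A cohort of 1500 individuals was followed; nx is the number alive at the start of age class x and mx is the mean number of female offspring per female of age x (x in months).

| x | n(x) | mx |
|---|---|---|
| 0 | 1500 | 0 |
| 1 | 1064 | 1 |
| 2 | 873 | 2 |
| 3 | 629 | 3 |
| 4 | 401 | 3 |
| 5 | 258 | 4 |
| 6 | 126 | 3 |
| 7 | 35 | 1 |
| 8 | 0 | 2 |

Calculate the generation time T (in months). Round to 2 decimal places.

lx = nx/n0 = nx/1500: 1, 0.70933…, 0.582, 0.41933…, 0.26733…, 0.172, 0.084, 0.02333…, 0
lx·mx: 0, 0.709333…, 1.164, 1.258…, 0.802…, 0.688, 0.252, 0.023333…, 0 → R0 = 4.896667…
x·lx·mx: 0, 0.709333…, 2.328, 3.774…, 3.208…, 3.44, 1.512, 0.163333…, 0 → Σ = 15.134667…
T = 15.134667… / 4.896667… = 3.09081… → 3.09

3.09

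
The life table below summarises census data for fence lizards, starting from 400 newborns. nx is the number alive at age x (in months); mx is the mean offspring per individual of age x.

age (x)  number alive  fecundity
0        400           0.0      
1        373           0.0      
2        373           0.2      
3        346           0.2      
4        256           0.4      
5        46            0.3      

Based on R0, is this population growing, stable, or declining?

declining

lx = nx/n0 = nx/400: 1, 0.9325, 0.9325, 0.865, 0.64, 0.115
R0 = Σ lx·mx = 0 + 0 + 0.1865 + 0.173 + 0.256 + 0.0345 = 0.65
R0 < 1, so the population is declining.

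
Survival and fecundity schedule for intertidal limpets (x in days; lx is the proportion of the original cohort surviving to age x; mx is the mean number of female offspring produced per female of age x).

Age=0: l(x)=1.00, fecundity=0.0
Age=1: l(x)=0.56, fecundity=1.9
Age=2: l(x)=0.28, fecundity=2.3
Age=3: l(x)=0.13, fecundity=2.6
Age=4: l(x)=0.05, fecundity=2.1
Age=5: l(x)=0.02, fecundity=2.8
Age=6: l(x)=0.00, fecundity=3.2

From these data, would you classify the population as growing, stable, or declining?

R0 = Σ lx·mx = 0 + 1.064 + 0.644 + 0.338 + 0.105 + 0.056 + 0 = 2.207
R0 > 1, so the population is growing.

growing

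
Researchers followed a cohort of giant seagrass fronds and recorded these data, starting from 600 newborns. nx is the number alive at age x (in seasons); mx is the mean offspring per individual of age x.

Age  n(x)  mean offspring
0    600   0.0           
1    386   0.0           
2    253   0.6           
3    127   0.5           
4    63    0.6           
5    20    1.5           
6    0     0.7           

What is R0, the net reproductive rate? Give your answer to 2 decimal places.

0.47

lx = nx/n0 = nx/600: 1, 0.64333…, 0.42167…, 0.21167…, 0.105, 0.03333…, 0
lx·mx by age: 0, 0, 0.253…, 0.105833…, 0.063, 0.05…, 0
R0 = Σ lx·mx = 0.471833… → 0.47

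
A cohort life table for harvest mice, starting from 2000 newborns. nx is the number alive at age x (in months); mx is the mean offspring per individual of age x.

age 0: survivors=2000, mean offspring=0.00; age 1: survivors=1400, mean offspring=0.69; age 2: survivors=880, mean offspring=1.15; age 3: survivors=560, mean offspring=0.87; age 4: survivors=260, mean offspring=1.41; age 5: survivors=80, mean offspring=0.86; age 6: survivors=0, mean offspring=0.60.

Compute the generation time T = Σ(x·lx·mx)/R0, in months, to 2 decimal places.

lx = nx/n0 = nx/2000: 1, 0.7, 0.44, 0.28, 0.13, 0.04, 0
lx·mx: 0, 0.483, 0.506, 0.2436, 0.1833, 0.0344, 0 → R0 = 1.4503
x·lx·mx: 0, 0.483, 1.012, 0.7308, 0.7332, 0.172, 0 → Σ = 3.131
T = 3.131 / 1.4503 = 2.158864… → 2.16

2.16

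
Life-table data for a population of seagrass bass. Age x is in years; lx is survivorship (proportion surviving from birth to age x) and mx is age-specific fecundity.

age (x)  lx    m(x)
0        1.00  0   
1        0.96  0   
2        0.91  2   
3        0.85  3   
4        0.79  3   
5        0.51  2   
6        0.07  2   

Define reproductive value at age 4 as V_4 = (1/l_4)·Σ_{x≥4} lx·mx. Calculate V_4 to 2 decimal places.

4.47

lx·mx for x ≥ 4: 2.37, 1.02, 0.14 → sum = 3.53
V_4 = 3.53 / l_4 = 3.53 / 0.79 = 4.468354… → 4.47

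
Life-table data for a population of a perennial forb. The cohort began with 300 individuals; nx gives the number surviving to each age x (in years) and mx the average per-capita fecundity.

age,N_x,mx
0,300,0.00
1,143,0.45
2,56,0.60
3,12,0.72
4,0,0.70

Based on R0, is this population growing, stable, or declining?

declining

lx = nx/n0 = nx/300: 1, 0.47667…, 0.18667…, 0.04, 0
R0 = Σ lx·mx = 0 + 0.2145… + 0.112… + 0.0288 + 0 = 0.3553…
R0 < 1, so the population is declining.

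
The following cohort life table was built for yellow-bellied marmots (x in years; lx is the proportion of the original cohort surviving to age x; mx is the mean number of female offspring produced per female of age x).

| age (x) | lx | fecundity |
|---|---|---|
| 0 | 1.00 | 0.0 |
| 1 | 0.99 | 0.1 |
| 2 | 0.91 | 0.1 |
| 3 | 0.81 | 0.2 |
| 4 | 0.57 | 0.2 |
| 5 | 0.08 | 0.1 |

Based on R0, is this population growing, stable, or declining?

declining

R0 = Σ lx·mx = 0 + 0.099 + 0.091 + 0.162 + 0.114 + 0.008 = 0.474
R0 < 1, so the population is declining.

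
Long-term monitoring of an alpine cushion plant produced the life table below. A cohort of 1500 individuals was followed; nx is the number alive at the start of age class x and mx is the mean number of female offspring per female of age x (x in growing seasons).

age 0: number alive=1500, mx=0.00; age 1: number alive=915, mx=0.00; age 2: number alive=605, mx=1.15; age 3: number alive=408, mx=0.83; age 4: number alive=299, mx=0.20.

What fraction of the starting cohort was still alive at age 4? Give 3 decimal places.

0.199

l_4 = n_4/n_0 = 299/1500 = 0.199333… → 0.199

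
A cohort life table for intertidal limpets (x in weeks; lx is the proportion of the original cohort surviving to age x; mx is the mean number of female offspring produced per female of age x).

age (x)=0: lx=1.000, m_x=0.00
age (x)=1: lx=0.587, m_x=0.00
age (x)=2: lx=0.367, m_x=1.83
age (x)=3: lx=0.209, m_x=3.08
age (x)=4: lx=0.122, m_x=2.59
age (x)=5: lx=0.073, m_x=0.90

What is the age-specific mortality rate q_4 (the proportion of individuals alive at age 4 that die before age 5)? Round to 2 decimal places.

q_4 = (l_4 − l_5) / l_4 = (0.122 − 0.073) / 0.122
     = 0.049 / 0.122 = 0.401639… → 0.40

0.40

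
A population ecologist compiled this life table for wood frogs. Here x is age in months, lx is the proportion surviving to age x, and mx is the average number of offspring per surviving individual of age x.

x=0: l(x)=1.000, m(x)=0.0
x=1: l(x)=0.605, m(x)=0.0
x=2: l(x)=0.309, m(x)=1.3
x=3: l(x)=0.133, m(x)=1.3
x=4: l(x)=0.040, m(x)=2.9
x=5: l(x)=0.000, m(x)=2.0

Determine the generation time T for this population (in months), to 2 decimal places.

lx·mx: 0, 0, 0.4017, 0.1729, 0.116, 0 → R0 = 0.6906
x·lx·mx: 0, 0, 0.8034, 0.5187, 0.464, 0 → Σ = 1.7861
T = 1.7861 / 0.6906 = 2.586302… → 2.59

2.59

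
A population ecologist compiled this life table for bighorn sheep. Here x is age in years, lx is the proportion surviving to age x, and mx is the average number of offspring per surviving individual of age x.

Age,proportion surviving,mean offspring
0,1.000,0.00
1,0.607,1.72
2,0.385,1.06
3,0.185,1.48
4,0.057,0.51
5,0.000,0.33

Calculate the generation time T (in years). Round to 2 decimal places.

lx·mx: 0, 1.04404, 0.4081, 0.2738, 0.02907, 0 → R0 = 1.75501
x·lx·mx: 0, 1.04404, 0.8162, 0.8214, 0.11628, 0 → Σ = 2.79792
T = 2.79792 / 1.75501 = 1.594247… → 1.59

1.59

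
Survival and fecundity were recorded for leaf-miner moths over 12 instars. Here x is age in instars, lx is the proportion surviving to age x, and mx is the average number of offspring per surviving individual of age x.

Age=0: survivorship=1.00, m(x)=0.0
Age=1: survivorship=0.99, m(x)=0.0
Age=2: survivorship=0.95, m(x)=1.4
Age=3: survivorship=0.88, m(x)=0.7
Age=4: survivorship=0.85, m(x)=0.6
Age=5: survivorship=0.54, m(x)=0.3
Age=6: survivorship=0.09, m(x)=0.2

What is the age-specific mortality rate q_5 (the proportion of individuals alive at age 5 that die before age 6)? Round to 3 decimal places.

0.833

q_5 = (l_5 − l_6) / l_5 = (0.54 − 0.09) / 0.54
     = 0.45 / 0.54 = 0.833333… → 0.833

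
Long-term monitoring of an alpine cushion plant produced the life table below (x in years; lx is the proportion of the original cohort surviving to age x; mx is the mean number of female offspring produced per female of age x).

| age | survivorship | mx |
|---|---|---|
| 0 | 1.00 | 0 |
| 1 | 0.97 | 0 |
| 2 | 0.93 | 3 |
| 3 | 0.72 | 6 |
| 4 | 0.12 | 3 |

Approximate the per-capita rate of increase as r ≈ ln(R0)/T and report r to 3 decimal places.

R0 = Σ lx·mx = 0 + 0 + 2.79 + 4.32 + 0.36 = 7.47
Σ x·lx·mx = 19.98; T = 19.98/7.47 = 2.6747…
r ≈ ln(R0)/T = ln(7.47)/2.6747… = 0.75182… → 0.752

0.752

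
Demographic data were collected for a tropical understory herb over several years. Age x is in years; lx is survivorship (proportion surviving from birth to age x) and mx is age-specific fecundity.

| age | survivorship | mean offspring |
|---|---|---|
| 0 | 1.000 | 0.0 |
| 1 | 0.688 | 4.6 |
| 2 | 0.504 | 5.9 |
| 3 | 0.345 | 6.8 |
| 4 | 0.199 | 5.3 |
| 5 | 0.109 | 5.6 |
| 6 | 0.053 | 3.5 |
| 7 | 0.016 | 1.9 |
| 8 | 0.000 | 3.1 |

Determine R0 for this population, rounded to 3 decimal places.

10.365

lx·mx by age: 0, 3.1648, 2.9736, 2.346, 1.0547, 0.6104, 0.1855, 0.0304, 0
R0 = Σ lx·mx = 10.3654 → 10.365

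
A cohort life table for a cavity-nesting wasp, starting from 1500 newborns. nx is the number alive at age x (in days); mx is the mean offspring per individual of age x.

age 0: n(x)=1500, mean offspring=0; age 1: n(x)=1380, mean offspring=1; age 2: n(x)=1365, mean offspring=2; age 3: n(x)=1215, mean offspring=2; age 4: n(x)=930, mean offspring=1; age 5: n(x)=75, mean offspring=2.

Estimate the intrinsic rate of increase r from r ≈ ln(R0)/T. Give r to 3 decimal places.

0.666

lx = nx/n0 = nx/1500: 1, 0.92, 0.91, 0.81, 0.62, 0.05
R0 = Σ lx·mx = 0 + 0.92 + 1.82 + 1.62 + 0.62 + 0.1 = 5.08
Σ x·lx·mx = 12.4; T = 12.4/5.08 = 2.44094…
r ≈ ln(R0)/T = ln(5.08)/2.44094… = 0.66585… → 0.666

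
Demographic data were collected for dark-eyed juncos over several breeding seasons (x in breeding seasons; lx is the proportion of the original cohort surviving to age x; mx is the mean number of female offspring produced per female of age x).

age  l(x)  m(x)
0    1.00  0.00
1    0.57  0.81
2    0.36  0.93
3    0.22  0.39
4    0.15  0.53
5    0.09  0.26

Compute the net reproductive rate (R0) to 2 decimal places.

lx·mx by age: 0, 0.4617, 0.3348, 0.0858, 0.0795, 0.0234
R0 = Σ lx·mx = 0.9852 → 0.99

0.99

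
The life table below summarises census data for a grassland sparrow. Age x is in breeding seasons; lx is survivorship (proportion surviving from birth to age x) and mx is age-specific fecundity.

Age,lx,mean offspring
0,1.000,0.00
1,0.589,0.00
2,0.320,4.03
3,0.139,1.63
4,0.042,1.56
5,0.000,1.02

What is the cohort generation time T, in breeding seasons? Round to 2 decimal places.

2.23

lx·mx: 0, 0, 1.2896, 0.22657, 0.06552, 0 → R0 = 1.58169
x·lx·mx: 0, 0, 2.5792, 0.67971, 0.26208, 0 → Σ = 3.52099
T = 3.52099 / 1.58169 = 2.226094… → 2.23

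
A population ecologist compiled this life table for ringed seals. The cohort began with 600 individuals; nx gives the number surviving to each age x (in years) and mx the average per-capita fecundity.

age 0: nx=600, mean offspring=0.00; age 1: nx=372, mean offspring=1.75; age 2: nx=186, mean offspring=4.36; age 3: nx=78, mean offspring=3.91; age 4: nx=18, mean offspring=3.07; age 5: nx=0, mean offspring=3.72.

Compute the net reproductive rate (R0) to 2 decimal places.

3.04

lx = nx/n0 = nx/600: 1, 0.62, 0.31, 0.13, 0.03, 0
lx·mx by age: 0, 1.085, 1.3516, 0.5083, 0.0921, 0
R0 = Σ lx·mx = 3.037 → 3.04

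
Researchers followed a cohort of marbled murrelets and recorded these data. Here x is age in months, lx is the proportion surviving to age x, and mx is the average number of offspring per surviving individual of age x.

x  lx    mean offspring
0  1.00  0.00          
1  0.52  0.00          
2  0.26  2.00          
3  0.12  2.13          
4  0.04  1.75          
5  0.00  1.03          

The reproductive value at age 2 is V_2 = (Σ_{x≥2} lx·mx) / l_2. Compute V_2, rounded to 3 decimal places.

lx·mx for x ≥ 2: 0.52, 0.2556, 0.07, 0 → sum = 0.8456
V_2 = 0.8456 / l_2 = 0.8456 / 0.26 = 3.252308… → 3.252

3.252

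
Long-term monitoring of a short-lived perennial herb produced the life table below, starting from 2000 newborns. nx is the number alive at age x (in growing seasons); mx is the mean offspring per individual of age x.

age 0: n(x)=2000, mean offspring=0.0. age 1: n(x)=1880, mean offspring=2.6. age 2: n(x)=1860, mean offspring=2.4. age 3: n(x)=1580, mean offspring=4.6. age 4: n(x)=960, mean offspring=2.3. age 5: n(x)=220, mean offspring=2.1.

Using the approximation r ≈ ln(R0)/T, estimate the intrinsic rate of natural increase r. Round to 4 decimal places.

lx = nx/n0 = nx/2000: 1, 0.94, 0.93, 0.79, 0.48, 0.11
R0 = Σ lx·mx = 0 + 2.444 + 2.232 + 3.634 + 1.104 + 0.231 = 9.645
Σ x·lx·mx = 23.381; T = 23.381/9.645 = 2.42416…
r ≈ ln(R0)/T = ln(9.645)/2.42416… = 0.934939… → 0.9349

0.9349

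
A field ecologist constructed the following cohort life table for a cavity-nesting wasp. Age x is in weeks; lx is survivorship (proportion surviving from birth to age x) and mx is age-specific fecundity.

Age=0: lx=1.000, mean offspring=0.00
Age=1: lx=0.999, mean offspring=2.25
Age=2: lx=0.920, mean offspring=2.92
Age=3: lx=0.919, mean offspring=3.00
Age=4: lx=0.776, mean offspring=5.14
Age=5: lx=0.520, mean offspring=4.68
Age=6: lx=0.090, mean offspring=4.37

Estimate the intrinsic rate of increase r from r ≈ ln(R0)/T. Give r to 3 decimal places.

0.837

R0 = Σ lx·mx = 0 + 2.24775 + 2.6864 + 2.757 + 3.98864 + 2.4336 + 0.3933 = 14.50669
Σ x·lx·mx = 46.37391; T = 46.37391/14.50669 = 3.19673…
r ≈ ln(R0)/T = ln(14.50669)/3.19673… = 0.83667… → 0.837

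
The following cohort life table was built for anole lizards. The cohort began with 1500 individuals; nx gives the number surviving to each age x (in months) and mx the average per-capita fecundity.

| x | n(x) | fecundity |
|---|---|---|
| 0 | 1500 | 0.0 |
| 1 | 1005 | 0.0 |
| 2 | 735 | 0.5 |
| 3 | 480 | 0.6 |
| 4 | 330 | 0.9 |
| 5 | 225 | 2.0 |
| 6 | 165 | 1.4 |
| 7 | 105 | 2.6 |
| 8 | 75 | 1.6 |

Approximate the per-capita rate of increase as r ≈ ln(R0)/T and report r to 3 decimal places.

lx = nx/n0 = nx/1500: 1, 0.67, 0.49, 0.32, 0.22, 0.15, 0.11, 0.07, 0.05
R0 = Σ lx·mx = 0 + 0 + 0.245 + 0.192 + 0.198 + 0.3 + 0.154 + 0.182 + 0.08 = 1.351
Σ x·lx·mx = 6.196; T = 6.196/1.351 = 4.58623…
r ≈ ln(R0)/T = ln(1.351)/4.58623… = 0.0656… → 0.066

0.066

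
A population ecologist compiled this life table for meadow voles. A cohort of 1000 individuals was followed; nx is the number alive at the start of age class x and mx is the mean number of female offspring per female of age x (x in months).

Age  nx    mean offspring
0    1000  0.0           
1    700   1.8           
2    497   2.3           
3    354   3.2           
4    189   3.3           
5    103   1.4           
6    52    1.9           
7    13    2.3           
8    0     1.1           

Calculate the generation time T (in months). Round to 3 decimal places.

2.473

lx = nx/n0 = nx/1000: 1, 0.7, 0.497, 0.354, 0.189, 0.103, 0.052, 0.013, 0
lx·mx: 0, 1.26, 1.1431, 1.1328, 0.6237, 0.1442, 0.0988, 0.0299, 0 → R0 = 4.4325
x·lx·mx: 0, 1.26, 2.2862, 3.3984, 2.4948, 0.721, 0.5928, 0.2093, 0 → Σ = 10.9625
T = 10.9625 / 4.4325 = 2.473209… → 2.473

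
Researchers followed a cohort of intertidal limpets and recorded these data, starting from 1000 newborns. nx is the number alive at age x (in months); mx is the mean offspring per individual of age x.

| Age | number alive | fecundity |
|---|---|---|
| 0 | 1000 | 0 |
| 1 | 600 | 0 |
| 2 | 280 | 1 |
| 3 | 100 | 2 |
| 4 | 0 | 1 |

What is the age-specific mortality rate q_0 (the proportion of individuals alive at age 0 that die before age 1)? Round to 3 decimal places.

0.400

lx = nx/n0 = nx/1000: 1, 0.6, 0.28, 0.1, 0
q_0 = (l_0 − l_1) / l_0 = (1 − 0.6) / 1
     = 0.4 / 1 = 0.4 → 0.400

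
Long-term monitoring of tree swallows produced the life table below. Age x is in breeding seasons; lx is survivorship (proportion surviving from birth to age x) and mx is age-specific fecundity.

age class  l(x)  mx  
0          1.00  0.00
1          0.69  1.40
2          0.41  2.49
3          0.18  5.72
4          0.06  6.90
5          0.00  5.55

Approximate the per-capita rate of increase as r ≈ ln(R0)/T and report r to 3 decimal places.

R0 = Σ lx·mx = 0 + 0.966 + 1.0209 + 1.0296 + 0.414 + 0 = 3.4305
Σ x·lx·mx = 7.7526; T = 7.7526/3.4305 = 2.2599…
r ≈ ln(R0)/T = ln(3.4305)/2.2599… = 0.54547… → 0.545

0.545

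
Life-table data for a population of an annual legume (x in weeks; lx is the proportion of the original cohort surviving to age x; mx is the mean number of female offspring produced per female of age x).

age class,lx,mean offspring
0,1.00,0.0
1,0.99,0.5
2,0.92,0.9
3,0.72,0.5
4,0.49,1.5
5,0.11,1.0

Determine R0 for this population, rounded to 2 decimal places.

2.53

lx·mx by age: 0, 0.495, 0.828, 0.36, 0.735, 0.11
R0 = Σ lx·mx = 2.528 → 2.53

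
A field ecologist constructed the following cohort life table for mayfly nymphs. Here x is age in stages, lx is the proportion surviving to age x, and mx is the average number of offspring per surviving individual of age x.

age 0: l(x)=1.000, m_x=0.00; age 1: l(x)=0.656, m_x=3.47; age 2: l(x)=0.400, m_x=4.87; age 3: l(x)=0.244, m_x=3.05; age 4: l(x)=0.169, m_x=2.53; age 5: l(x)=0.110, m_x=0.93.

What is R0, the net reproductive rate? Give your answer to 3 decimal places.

5.498

lx·mx by age: 0, 2.27632, 1.948, 0.7442, 0.42757, 0.1023
R0 = Σ lx·mx = 5.49839 → 5.498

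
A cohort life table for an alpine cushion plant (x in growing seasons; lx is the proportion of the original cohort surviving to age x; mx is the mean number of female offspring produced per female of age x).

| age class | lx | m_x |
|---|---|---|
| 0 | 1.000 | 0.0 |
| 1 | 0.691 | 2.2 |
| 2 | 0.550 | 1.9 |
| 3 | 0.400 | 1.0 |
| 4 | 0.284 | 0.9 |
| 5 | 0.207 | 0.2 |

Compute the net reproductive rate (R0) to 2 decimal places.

lx·mx by age: 0, 1.5202, 1.045, 0.4, 0.2556, 0.0414
R0 = Σ lx·mx = 3.2622 → 3.26

3.26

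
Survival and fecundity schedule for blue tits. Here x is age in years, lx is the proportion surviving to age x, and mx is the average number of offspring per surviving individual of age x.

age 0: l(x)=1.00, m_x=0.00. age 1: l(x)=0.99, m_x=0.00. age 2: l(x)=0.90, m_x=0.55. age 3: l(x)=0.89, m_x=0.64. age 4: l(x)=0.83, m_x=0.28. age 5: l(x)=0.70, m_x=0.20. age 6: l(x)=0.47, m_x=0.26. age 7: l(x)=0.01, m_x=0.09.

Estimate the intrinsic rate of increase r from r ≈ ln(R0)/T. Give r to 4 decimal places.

R0 = Σ lx·mx = 0 + 0 + 0.495 + 0.5696 + 0.2324 + 0.14 + 0.1222 + 0.0009 = 1.5601
Σ x·lx·mx = 5.0679; T = 5.0679/1.5601 = 3.24845…
r ≈ ln(R0)/T = ln(1.5601)/3.24845… = 0.136912… → 0.1369

0.1369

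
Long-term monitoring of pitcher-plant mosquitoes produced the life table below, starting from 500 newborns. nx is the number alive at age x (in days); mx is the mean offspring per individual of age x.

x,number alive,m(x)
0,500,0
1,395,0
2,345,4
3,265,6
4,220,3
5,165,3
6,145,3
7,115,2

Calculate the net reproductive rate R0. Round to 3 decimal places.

9.580

lx = nx/n0 = nx/500: 1, 0.79, 0.69, 0.53, 0.44, 0.33, 0.29, 0.23
lx·mx by age: 0, 0, 2.76, 3.18, 1.32, 0.99, 0.87, 0.46
R0 = Σ lx·mx = 9.58 → 9.580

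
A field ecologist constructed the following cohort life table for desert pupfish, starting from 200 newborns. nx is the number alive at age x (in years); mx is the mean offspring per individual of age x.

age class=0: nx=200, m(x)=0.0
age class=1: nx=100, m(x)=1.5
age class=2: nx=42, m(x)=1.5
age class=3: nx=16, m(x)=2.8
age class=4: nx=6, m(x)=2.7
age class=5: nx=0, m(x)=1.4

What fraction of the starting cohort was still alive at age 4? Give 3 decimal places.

l_4 = n_4/n_0 = 6/200 = 0.03 → 0.030

0.030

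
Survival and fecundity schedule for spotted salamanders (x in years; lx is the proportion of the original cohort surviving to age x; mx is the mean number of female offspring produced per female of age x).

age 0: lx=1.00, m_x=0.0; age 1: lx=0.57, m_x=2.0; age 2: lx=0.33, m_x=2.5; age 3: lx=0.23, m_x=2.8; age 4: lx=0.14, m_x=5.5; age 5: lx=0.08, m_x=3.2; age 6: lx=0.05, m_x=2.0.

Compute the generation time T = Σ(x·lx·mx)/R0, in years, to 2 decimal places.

lx·mx: 0, 1.14, 0.825, 0.644, 0.77, 0.256, 0.1 → R0 = 3.735
x·lx·mx: 0, 1.14, 1.65, 1.932, 3.08, 1.28, 0.6 → Σ = 9.682
T = 9.682 / 3.735 = 2.592236… → 2.59

2.59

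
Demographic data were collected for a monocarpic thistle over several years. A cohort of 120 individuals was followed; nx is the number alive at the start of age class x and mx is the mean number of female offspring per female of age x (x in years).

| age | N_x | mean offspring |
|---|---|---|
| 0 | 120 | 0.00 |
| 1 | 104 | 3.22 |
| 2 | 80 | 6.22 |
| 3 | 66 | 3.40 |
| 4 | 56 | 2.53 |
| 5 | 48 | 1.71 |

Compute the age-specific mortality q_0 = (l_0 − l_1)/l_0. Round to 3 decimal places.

lx = nx/n0 = nx/120: 1, 0.86667…, 0.66667…, 0.55, 0.46667…, 0.4
q_0 = (l_0 − l_1) / l_0 = (1 − 0.866667…) / 1
     = 0.133333… / 1 = 0.133333… → 0.133

0.133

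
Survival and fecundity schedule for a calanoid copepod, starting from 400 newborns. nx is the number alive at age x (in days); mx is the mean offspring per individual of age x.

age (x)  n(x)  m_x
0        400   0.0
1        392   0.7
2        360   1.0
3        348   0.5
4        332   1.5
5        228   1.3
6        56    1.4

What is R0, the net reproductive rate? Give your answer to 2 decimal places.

lx = nx/n0 = nx/400: 1, 0.98, 0.9, 0.87, 0.83, 0.57, 0.14
lx·mx by age: 0, 0.686, 0.9, 0.435, 1.245, 0.741, 0.196
R0 = Σ lx·mx = 4.203 → 4.20

4.20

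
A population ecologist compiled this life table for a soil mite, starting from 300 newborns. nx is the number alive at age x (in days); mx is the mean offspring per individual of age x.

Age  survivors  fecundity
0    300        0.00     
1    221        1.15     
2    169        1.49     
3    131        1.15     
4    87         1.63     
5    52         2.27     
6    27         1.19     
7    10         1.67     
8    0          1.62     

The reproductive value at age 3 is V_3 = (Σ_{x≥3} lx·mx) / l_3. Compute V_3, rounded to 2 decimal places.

3.51

lx = nx/n0 = nx/300: 1, 0.73667…, 0.56333…, 0.43667…, 0.29, 0.17333…, 0.09, 0.03333…, 0
lx·mx for x ≥ 3: 0.502167…, 0.4727, 0.393467…, 0.1071, 0.055667…, 0 → sum = 1.5311…
V_3 = 1.5311… / l_3 = 1.5311… / 0.436667… = 3.506336… → 3.51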